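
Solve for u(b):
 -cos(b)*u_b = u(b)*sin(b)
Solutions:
 u(b) = C1*cos(b)


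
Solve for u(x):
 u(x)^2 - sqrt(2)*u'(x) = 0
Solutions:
 u(x) = -2/(C1 + sqrt(2)*x)


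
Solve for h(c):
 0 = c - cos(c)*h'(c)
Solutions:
 h(c) = C1 + Integral(c/cos(c), c)


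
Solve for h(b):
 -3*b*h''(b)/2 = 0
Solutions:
 h(b) = C1 + C2*b


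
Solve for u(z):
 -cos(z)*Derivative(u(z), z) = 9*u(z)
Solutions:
 u(z) = C1*sqrt(sin(z) - 1)*(sin(z)^4 - 4*sin(z)^3 + 6*sin(z)^2 - 4*sin(z) + 1)/(sqrt(sin(z) + 1)*(sin(z)^4 + 4*sin(z)^3 + 6*sin(z)^2 + 4*sin(z) + 1))


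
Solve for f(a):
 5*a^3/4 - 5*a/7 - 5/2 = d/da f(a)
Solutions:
 f(a) = C1 + 5*a^4/16 - 5*a^2/14 - 5*a/2


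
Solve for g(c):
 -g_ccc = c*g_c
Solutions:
 g(c) = C1 + Integral(C2*airyai(-c) + C3*airybi(-c), c)


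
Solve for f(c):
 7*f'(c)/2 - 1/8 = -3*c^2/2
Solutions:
 f(c) = C1 - c^3/7 + c/28


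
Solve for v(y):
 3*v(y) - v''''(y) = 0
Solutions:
 v(y) = C1*exp(-3^(1/4)*y) + C2*exp(3^(1/4)*y) + C3*sin(3^(1/4)*y) + C4*cos(3^(1/4)*y)


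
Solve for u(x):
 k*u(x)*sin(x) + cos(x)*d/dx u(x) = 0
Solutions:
 u(x) = C1*exp(k*log(cos(x)))


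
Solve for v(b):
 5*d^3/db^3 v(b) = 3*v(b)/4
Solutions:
 v(b) = C3*exp(150^(1/3)*b/10) + (C1*sin(3^(5/6)*50^(1/3)*b/20) + C2*cos(3^(5/6)*50^(1/3)*b/20))*exp(-150^(1/3)*b/20)


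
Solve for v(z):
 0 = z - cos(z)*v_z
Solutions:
 v(z) = C1 + Integral(z/cos(z), z)


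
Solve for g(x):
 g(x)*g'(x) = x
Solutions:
 g(x) = -sqrt(C1 + x^2)
 g(x) = sqrt(C1 + x^2)


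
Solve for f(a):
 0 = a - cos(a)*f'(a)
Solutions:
 f(a) = C1 + Integral(a/cos(a), a)


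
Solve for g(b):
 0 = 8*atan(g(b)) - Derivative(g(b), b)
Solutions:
 Integral(1/atan(_y), (_y, g(b))) = C1 + 8*b


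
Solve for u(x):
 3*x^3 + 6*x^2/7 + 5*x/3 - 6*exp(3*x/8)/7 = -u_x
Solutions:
 u(x) = C1 - 3*x^4/4 - 2*x^3/7 - 5*x^2/6 + 16*exp(3*x/8)/7


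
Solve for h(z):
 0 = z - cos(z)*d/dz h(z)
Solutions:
 h(z) = C1 + Integral(z/cos(z), z)


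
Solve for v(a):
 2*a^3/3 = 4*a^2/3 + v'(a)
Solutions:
 v(a) = C1 + a^4/6 - 4*a^3/9


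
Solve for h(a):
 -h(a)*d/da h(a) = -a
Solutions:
 h(a) = -sqrt(C1 + a^2)
 h(a) = sqrt(C1 + a^2)


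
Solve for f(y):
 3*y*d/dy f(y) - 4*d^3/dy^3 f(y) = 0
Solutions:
 f(y) = C1 + Integral(C2*airyai(6^(1/3)*y/2) + C3*airybi(6^(1/3)*y/2), y)


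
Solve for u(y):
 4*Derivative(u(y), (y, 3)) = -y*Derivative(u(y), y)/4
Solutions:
 u(y) = C1 + Integral(C2*airyai(-2^(2/3)*y/4) + C3*airybi(-2^(2/3)*y/4), y)


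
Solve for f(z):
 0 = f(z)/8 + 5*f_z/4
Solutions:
 f(z) = C1*exp(-z/10)


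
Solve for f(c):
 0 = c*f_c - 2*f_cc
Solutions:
 f(c) = C1 + C2*erfi(c/2)


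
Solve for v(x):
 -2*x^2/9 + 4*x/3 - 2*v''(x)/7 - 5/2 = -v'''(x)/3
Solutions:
 v(x) = C1 + C2*x + C3*exp(6*x/7) - 7*x^4/108 + 77*x^3/162 - 1757*x^2/648


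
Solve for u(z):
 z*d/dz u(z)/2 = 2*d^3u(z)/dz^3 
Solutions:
 u(z) = C1 + Integral(C2*airyai(2^(1/3)*z/2) + C3*airybi(2^(1/3)*z/2), z)


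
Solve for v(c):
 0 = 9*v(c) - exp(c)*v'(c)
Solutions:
 v(c) = C1*exp(-9*exp(-c))


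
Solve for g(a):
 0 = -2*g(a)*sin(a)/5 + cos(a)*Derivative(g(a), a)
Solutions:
 g(a) = C1/cos(a)^(2/5)


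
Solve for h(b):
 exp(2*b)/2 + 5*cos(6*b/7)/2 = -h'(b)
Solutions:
 h(b) = C1 - exp(2*b)/4 - 35*sin(6*b/7)/12


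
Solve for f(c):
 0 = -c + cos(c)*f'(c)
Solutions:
 f(c) = C1 + Integral(c/cos(c), c)


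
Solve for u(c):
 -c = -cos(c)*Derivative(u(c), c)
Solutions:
 u(c) = C1 + Integral(c/cos(c), c)


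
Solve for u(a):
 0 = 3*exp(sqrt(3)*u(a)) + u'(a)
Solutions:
 u(a) = sqrt(3)*(2*log(1/(C1 + 3*a)) - log(3))/6


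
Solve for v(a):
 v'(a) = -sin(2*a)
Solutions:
 v(a) = C1 + cos(2*a)/2


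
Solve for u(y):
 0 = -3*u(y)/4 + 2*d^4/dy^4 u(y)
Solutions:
 u(y) = C1*exp(-6^(1/4)*y/2) + C2*exp(6^(1/4)*y/2) + C3*sin(6^(1/4)*y/2) + C4*cos(6^(1/4)*y/2)


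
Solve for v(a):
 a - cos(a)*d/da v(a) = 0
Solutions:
 v(a) = C1 + Integral(a/cos(a), a)


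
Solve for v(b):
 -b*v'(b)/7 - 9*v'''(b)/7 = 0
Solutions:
 v(b) = C1 + Integral(C2*airyai(-3^(1/3)*b/3) + C3*airybi(-3^(1/3)*b/3), b)


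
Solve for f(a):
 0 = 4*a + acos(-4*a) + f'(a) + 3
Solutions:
 f(a) = C1 - 2*a^2 - a*acos(-4*a) - 3*a - sqrt(1 - 16*a^2)/4


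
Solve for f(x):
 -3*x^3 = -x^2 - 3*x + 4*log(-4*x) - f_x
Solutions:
 f(x) = C1 + 3*x^4/4 - x^3/3 - 3*x^2/2 + 4*x*log(-x) + 4*x*(-1 + 2*log(2))


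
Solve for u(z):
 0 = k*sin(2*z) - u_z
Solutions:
 u(z) = C1 - k*cos(2*z)/2


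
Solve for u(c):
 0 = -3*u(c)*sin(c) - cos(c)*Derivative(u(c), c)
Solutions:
 u(c) = C1*cos(c)^3


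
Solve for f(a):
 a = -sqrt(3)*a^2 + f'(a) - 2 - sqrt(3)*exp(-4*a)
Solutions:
 f(a) = C1 + sqrt(3)*a^3/3 + a^2/2 + 2*a - sqrt(3)*exp(-4*a)/4


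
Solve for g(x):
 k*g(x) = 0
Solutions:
 g(x) = 0


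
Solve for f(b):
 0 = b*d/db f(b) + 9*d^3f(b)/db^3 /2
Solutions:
 f(b) = C1 + Integral(C2*airyai(-6^(1/3)*b/3) + C3*airybi(-6^(1/3)*b/3), b)


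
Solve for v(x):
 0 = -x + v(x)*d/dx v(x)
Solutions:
 v(x) = -sqrt(C1 + x^2)
 v(x) = sqrt(C1 + x^2)


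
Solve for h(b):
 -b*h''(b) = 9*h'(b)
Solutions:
 h(b) = C1 + C2/b^8


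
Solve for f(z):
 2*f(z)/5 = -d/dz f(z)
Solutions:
 f(z) = C1*exp(-2*z/5)


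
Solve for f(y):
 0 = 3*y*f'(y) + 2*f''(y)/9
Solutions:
 f(y) = C1 + C2*erf(3*sqrt(3)*y/2)


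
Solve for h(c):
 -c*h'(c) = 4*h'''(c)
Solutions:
 h(c) = C1 + Integral(C2*airyai(-2^(1/3)*c/2) + C3*airybi(-2^(1/3)*c/2), c)


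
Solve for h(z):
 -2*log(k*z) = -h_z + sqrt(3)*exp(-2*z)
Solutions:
 h(z) = C1 + 2*z*log(k*z) - 2*z - sqrt(3)*exp(-2*z)/2


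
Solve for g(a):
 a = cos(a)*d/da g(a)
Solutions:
 g(a) = C1 + Integral(a/cos(a), a)


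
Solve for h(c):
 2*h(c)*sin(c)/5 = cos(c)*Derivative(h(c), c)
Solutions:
 h(c) = C1/cos(c)^(2/5)


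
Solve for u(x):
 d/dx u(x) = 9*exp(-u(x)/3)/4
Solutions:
 u(x) = 3*log(C1 + 3*x/4)


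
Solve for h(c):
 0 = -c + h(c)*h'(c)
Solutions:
 h(c) = -sqrt(C1 + c^2)
 h(c) = sqrt(C1 + c^2)


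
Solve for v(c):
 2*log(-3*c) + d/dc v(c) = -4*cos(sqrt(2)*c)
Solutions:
 v(c) = C1 - 2*c*log(-c) - 2*c*log(3) + 2*c - 2*sqrt(2)*sin(sqrt(2)*c)


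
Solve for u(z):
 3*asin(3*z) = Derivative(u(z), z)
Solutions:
 u(z) = C1 + 3*z*asin(3*z) + sqrt(1 - 9*z^2)


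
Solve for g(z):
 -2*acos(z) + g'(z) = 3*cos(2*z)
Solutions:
 g(z) = C1 + 2*z*acos(z) - 2*sqrt(1 - z^2) + 3*sin(2*z)/2


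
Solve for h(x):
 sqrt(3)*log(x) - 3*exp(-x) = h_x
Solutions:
 h(x) = C1 + sqrt(3)*x*log(x) - sqrt(3)*x + 3*exp(-x)


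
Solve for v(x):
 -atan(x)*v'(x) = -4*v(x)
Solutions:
 v(x) = C1*exp(4*Integral(1/atan(x), x))


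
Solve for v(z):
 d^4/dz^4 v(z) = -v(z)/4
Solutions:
 v(z) = (C1*sin(z/2) + C2*cos(z/2))*exp(-z/2) + (C3*sin(z/2) + C4*cos(z/2))*exp(z/2)


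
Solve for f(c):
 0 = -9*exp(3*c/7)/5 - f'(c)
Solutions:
 f(c) = C1 - 21*exp(3*c/7)/5


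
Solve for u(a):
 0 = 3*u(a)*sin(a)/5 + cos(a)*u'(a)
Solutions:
 u(a) = C1*cos(a)^(3/5)


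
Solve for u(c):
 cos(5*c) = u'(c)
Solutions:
 u(c) = C1 + sin(5*c)/5


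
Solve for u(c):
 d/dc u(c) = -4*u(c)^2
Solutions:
 u(c) = 1/(C1 + 4*c)


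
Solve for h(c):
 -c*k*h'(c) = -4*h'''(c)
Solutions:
 h(c) = C1 + Integral(C2*airyai(2^(1/3)*c*k^(1/3)/2) + C3*airybi(2^(1/3)*c*k^(1/3)/2), c)


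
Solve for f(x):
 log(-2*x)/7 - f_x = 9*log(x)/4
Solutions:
 f(x) = C1 - 59*x*log(x)/28 + x*(4*log(2) + 59 + 4*I*pi)/28


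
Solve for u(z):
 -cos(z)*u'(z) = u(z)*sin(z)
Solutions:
 u(z) = C1*cos(z)


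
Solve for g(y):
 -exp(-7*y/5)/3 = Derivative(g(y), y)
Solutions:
 g(y) = C1 + 5*exp(-7*y/5)/21


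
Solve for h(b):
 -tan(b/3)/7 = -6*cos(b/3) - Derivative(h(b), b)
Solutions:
 h(b) = C1 - 3*log(cos(b/3))/7 - 18*sin(b/3)


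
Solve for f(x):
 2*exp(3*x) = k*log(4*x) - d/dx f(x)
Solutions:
 f(x) = C1 + k*x*log(x) + k*x*(-1 + 2*log(2)) - 2*exp(3*x)/3


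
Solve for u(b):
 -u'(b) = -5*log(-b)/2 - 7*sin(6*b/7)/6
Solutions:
 u(b) = C1 + 5*b*log(-b)/2 - 5*b/2 - 49*cos(6*b/7)/36


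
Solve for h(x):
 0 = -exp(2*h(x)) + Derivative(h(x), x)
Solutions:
 h(x) = log(-sqrt(-1/(C1 + x))) - log(2)/2
 h(x) = log(-1/(C1 + x))/2 - log(2)/2


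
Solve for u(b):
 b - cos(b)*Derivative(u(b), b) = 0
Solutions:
 u(b) = C1 + Integral(b/cos(b), b)


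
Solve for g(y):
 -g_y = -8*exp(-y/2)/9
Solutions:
 g(y) = C1 - 16*exp(-y/2)/9


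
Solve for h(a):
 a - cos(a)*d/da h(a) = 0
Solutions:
 h(a) = C1 + Integral(a/cos(a), a)


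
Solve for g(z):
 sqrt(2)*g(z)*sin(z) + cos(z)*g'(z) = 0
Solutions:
 g(z) = C1*cos(z)^(sqrt(2))


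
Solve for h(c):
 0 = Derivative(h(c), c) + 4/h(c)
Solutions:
 h(c) = -sqrt(C1 - 8*c)
 h(c) = sqrt(C1 - 8*c)


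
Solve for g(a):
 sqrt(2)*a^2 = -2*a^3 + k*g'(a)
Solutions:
 g(a) = C1 + a^4/(2*k) + sqrt(2)*a^3/(3*k)


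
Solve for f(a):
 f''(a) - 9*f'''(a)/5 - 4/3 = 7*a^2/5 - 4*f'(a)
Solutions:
 f(a) = C1 + C2*exp(a*(5 - sqrt(745))/18) + C3*exp(a*(5 + sqrt(745))/18) + 7*a^3/60 - 7*a^2/80 + 1661*a/2400


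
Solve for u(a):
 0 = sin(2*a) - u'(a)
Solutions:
 u(a) = C1 - cos(2*a)/2


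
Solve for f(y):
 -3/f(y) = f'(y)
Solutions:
 f(y) = -sqrt(C1 - 6*y)
 f(y) = sqrt(C1 - 6*y)


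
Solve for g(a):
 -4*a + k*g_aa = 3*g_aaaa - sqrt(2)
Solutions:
 g(a) = C1 + C2*a + C3*exp(-sqrt(3)*a*sqrt(k)/3) + C4*exp(sqrt(3)*a*sqrt(k)/3) + 2*a^3/(3*k) - sqrt(2)*a^2/(2*k)


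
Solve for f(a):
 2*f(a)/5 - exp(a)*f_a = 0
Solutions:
 f(a) = C1*exp(-2*exp(-a)/5)


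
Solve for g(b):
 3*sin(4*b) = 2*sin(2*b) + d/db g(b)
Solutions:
 g(b) = C1 + cos(2*b) - 3*cos(4*b)/4


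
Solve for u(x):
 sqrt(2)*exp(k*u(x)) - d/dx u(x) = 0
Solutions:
 u(x) = Piecewise((log(-1/(C1*k + sqrt(2)*k*x))/k, Ne(k, 0)), (nan, True))
 u(x) = Piecewise((C1 + sqrt(2)*x, Eq(k, 0)), (nan, True))


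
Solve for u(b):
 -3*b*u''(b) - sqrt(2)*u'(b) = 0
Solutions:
 u(b) = C1 + C2*b^(1 - sqrt(2)/3)


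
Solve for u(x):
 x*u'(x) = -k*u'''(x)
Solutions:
 u(x) = C1 + Integral(C2*airyai(x*(-1/k)^(1/3)) + C3*airybi(x*(-1/k)^(1/3)), x)


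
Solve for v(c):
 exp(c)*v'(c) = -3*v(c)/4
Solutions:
 v(c) = C1*exp(3*exp(-c)/4)


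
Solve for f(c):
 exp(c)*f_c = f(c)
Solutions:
 f(c) = C1*exp(-exp(-c))


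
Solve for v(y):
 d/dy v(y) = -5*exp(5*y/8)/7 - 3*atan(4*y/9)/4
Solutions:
 v(y) = C1 - 3*y*atan(4*y/9)/4 - 8*exp(5*y/8)/7 + 27*log(16*y^2 + 81)/32


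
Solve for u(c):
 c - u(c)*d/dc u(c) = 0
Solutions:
 u(c) = -sqrt(C1 + c^2)
 u(c) = sqrt(C1 + c^2)


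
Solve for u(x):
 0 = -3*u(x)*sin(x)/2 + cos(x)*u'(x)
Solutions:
 u(x) = C1/cos(x)^(3/2)


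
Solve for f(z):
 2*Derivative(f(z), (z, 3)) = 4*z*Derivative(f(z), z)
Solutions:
 f(z) = C1 + Integral(C2*airyai(2^(1/3)*z) + C3*airybi(2^(1/3)*z), z)


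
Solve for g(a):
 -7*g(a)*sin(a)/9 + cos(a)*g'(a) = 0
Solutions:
 g(a) = C1/cos(a)^(7/9)


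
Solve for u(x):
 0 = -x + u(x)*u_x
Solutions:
 u(x) = -sqrt(C1 + x^2)
 u(x) = sqrt(C1 + x^2)


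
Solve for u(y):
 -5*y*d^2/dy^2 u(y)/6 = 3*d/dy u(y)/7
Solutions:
 u(y) = C1 + C2*y^(17/35)


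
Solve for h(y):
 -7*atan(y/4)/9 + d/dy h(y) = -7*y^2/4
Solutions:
 h(y) = C1 - 7*y^3/12 + 7*y*atan(y/4)/9 - 14*log(y^2 + 16)/9


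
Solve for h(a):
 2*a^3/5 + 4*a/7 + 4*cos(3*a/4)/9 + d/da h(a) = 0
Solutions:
 h(a) = C1 - a^4/10 - 2*a^2/7 - 16*sin(3*a/4)/27


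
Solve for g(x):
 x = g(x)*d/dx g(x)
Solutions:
 g(x) = -sqrt(C1 + x^2)
 g(x) = sqrt(C1 + x^2)


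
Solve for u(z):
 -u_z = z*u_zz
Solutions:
 u(z) = C1 + C2*log(z)


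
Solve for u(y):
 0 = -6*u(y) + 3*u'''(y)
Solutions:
 u(y) = C3*exp(2^(1/3)*y) + (C1*sin(2^(1/3)*sqrt(3)*y/2) + C2*cos(2^(1/3)*sqrt(3)*y/2))*exp(-2^(1/3)*y/2)


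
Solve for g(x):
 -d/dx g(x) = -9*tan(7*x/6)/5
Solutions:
 g(x) = C1 - 54*log(cos(7*x/6))/35


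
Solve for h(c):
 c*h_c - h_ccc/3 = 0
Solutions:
 h(c) = C1 + Integral(C2*airyai(3^(1/3)*c) + C3*airybi(3^(1/3)*c), c)


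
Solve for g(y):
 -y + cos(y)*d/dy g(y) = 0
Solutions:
 g(y) = C1 + Integral(y/cos(y), y)


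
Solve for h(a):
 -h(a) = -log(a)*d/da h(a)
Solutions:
 h(a) = C1*exp(li(a))


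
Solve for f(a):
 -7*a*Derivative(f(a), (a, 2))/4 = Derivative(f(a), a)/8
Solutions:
 f(a) = C1 + C2*a^(13/14)


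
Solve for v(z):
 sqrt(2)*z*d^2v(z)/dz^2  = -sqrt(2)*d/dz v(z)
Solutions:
 v(z) = C1 + C2*log(z)


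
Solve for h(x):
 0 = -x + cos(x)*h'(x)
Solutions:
 h(x) = C1 + Integral(x/cos(x), x)


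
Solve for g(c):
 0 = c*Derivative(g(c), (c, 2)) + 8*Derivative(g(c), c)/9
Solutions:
 g(c) = C1 + C2*c^(1/9)


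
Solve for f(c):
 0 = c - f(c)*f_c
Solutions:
 f(c) = -sqrt(C1 + c^2)
 f(c) = sqrt(C1 + c^2)


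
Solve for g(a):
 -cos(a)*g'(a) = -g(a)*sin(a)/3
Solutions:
 g(a) = C1/cos(a)^(1/3)


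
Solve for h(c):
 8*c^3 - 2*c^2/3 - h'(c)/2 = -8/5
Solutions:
 h(c) = C1 + 4*c^4 - 4*c^3/9 + 16*c/5


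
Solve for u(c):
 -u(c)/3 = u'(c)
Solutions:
 u(c) = C1*exp(-c/3)


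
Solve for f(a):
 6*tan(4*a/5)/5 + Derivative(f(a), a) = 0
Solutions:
 f(a) = C1 + 3*log(cos(4*a/5))/2


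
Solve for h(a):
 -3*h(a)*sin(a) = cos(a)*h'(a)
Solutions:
 h(a) = C1*cos(a)^3


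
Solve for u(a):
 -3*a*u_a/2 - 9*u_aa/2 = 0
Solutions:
 u(a) = C1 + C2*erf(sqrt(6)*a/6)


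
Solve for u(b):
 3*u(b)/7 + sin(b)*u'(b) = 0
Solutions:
 u(b) = C1*(cos(b) + 1)^(3/14)/(cos(b) - 1)^(3/14)


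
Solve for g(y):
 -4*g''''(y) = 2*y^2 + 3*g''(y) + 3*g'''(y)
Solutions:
 g(y) = C1 + C2*y - y^4/18 + 2*y^3/9 + 2*y^2/9 + (C3*sin(sqrt(39)*y/8) + C4*cos(sqrt(39)*y/8))*exp(-3*y/8)


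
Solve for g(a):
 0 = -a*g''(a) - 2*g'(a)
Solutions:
 g(a) = C1 + C2/a


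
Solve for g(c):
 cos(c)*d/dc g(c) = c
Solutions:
 g(c) = C1 + Integral(c/cos(c), c)


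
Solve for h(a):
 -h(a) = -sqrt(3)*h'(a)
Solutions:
 h(a) = C1*exp(sqrt(3)*a/3)


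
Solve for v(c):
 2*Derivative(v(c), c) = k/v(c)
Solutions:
 v(c) = -sqrt(C1 + c*k)
 v(c) = sqrt(C1 + c*k)


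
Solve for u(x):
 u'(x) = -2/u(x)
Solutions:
 u(x) = -sqrt(C1 - 4*x)
 u(x) = sqrt(C1 - 4*x)


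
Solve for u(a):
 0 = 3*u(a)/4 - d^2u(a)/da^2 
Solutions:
 u(a) = C1*exp(-sqrt(3)*a/2) + C2*exp(sqrt(3)*a/2)


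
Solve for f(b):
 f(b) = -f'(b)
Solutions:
 f(b) = C1*exp(-b)


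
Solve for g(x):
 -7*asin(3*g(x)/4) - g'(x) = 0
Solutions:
 Integral(1/asin(3*_y/4), (_y, g(x))) = C1 - 7*x


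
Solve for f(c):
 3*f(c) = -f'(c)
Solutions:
 f(c) = C1*exp(-3*c)


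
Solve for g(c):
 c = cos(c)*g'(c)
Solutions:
 g(c) = C1 + Integral(c/cos(c), c)


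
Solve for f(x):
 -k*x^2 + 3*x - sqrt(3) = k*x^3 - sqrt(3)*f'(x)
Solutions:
 f(x) = C1 + sqrt(3)*k*x^4/12 + sqrt(3)*k*x^3/9 - sqrt(3)*x^2/2 + x


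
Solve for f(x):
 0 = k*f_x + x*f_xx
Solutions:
 f(x) = C1 + x^(1 - re(k))*(C2*sin(log(x)*Abs(im(k))) + C3*cos(log(x)*im(k)))


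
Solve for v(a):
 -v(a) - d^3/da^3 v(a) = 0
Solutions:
 v(a) = C3*exp(-a) + (C1*sin(sqrt(3)*a/2) + C2*cos(sqrt(3)*a/2))*exp(a/2)


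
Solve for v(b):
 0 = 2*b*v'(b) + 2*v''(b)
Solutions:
 v(b) = C1 + C2*erf(sqrt(2)*b/2)


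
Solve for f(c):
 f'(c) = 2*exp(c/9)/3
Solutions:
 f(c) = C1 + 6*exp(c/9)


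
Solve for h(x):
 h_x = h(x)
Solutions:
 h(x) = C1*exp(x)


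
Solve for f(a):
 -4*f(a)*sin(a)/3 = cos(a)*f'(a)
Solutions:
 f(a) = C1*cos(a)^(4/3)


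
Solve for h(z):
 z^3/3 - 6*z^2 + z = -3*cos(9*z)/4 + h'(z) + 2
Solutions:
 h(z) = C1 + z^4/12 - 2*z^3 + z^2/2 - 2*z + sin(9*z)/12


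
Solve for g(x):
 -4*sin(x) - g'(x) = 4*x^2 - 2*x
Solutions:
 g(x) = C1 - 4*x^3/3 + x^2 + 4*cos(x)


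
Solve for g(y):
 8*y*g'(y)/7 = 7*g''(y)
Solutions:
 g(y) = C1 + C2*erfi(2*y/7)


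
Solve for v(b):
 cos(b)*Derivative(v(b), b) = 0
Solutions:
 v(b) = C1


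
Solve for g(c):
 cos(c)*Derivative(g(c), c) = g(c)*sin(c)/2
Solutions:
 g(c) = C1/sqrt(cos(c))


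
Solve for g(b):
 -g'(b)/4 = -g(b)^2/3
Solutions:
 g(b) = -3/(C1 + 4*b)


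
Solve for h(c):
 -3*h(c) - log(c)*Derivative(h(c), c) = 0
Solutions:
 h(c) = C1*exp(-3*li(c))


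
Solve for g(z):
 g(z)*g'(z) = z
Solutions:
 g(z) = -sqrt(C1 + z^2)
 g(z) = sqrt(C1 + z^2)


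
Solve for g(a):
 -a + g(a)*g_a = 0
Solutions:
 g(a) = -sqrt(C1 + a^2)
 g(a) = sqrt(C1 + a^2)


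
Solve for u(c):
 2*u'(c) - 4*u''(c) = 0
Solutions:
 u(c) = C1 + C2*exp(c/2)


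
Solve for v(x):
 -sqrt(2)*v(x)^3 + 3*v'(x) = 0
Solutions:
 v(x) = -sqrt(6)*sqrt(-1/(C1 + sqrt(2)*x))/2
 v(x) = sqrt(6)*sqrt(-1/(C1 + sqrt(2)*x))/2


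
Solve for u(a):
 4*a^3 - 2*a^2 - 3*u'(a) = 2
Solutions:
 u(a) = C1 + a^4/3 - 2*a^3/9 - 2*a/3


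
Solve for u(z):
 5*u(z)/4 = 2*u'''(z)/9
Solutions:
 u(z) = C3*exp(45^(1/3)*z/2) + (C1*sin(3*3^(1/6)*5^(1/3)*z/4) + C2*cos(3*3^(1/6)*5^(1/3)*z/4))*exp(-45^(1/3)*z/4)


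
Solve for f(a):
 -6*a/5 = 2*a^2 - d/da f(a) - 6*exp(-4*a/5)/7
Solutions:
 f(a) = C1 + 2*a^3/3 + 3*a^2/5 + 15*exp(-4*a/5)/14


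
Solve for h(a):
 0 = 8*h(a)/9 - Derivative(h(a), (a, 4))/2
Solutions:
 h(a) = C1*exp(-2*sqrt(3)*a/3) + C2*exp(2*sqrt(3)*a/3) + C3*sin(2*sqrt(3)*a/3) + C4*cos(2*sqrt(3)*a/3)


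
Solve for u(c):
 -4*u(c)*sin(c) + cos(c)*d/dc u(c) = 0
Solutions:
 u(c) = C1/cos(c)^4


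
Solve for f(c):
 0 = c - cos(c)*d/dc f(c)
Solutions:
 f(c) = C1 + Integral(c/cos(c), c)


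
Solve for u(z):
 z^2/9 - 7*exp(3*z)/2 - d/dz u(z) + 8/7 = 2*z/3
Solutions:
 u(z) = C1 + z^3/27 - z^2/3 + 8*z/7 - 7*exp(3*z)/6


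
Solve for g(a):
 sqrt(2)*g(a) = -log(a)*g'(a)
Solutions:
 g(a) = C1*exp(-sqrt(2)*li(a))


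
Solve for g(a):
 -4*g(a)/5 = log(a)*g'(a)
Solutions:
 g(a) = C1*exp(-4*li(a)/5)


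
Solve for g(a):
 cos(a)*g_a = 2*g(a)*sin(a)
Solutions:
 g(a) = C1/cos(a)^2


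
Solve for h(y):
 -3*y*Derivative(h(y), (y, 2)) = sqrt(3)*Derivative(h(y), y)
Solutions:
 h(y) = C1 + C2*y^(1 - sqrt(3)/3)


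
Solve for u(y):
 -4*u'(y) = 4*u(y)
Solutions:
 u(y) = C1*exp(-y)


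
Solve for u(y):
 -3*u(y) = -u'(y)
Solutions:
 u(y) = C1*exp(3*y)


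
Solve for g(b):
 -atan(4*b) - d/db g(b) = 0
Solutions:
 g(b) = C1 - b*atan(4*b) + log(16*b^2 + 1)/8


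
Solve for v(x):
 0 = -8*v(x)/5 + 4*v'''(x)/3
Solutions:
 v(x) = C3*exp(5^(2/3)*6^(1/3)*x/5) + (C1*sin(2^(1/3)*3^(5/6)*5^(2/3)*x/10) + C2*cos(2^(1/3)*3^(5/6)*5^(2/3)*x/10))*exp(-5^(2/3)*6^(1/3)*x/10)


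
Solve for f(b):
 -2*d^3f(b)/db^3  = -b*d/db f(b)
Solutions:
 f(b) = C1 + Integral(C2*airyai(2^(2/3)*b/2) + C3*airybi(2^(2/3)*b/2), b)


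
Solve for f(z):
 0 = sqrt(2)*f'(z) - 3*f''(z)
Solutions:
 f(z) = C1 + C2*exp(sqrt(2)*z/3)


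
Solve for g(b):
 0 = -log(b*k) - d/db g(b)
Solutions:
 g(b) = C1 - b*log(b*k) + b


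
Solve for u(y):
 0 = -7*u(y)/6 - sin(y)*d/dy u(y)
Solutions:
 u(y) = C1*(cos(y) + 1)^(7/12)/(cos(y) - 1)^(7/12)


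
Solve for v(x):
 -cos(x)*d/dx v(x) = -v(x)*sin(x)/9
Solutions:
 v(x) = C1/cos(x)^(1/9)


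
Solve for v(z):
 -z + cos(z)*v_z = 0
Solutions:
 v(z) = C1 + Integral(z/cos(z), z)


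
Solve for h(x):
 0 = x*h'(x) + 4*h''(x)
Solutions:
 h(x) = C1 + C2*erf(sqrt(2)*x/4)


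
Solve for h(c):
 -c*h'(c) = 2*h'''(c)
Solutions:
 h(c) = C1 + Integral(C2*airyai(-2^(2/3)*c/2) + C3*airybi(-2^(2/3)*c/2), c)


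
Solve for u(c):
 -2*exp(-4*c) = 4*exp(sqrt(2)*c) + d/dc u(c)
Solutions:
 u(c) = C1 - 2*sqrt(2)*exp(sqrt(2)*c) + exp(-4*c)/2


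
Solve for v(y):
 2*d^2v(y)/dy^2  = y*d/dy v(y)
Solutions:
 v(y) = C1 + C2*erfi(y/2)


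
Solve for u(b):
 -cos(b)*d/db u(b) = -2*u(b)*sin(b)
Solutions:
 u(b) = C1/cos(b)^2


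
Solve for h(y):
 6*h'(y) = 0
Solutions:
 h(y) = C1


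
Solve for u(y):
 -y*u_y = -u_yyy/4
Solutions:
 u(y) = C1 + Integral(C2*airyai(2^(2/3)*y) + C3*airybi(2^(2/3)*y), y)


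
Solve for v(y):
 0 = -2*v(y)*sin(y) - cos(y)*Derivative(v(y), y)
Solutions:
 v(y) = C1*cos(y)^2


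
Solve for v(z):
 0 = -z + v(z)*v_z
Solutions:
 v(z) = -sqrt(C1 + z^2)
 v(z) = sqrt(C1 + z^2)


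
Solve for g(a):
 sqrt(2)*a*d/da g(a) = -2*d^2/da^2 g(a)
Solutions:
 g(a) = C1 + C2*erf(2^(1/4)*a/2)


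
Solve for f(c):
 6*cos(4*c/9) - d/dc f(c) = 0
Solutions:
 f(c) = C1 + 27*sin(4*c/9)/2


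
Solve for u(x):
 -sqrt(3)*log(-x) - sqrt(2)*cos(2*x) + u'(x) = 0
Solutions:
 u(x) = C1 + sqrt(3)*x*(log(-x) - 1) + sqrt(2)*sin(2*x)/2


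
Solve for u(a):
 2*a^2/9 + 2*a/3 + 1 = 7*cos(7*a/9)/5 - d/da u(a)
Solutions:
 u(a) = C1 - 2*a^3/27 - a^2/3 - a + 9*sin(7*a/9)/5


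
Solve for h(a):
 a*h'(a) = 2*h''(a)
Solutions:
 h(a) = C1 + C2*erfi(a/2)


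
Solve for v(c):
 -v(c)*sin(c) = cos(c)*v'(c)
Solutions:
 v(c) = C1*cos(c)


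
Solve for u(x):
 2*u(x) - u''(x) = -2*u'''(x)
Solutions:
 u(x) = C1*exp(x*((6*sqrt(318) + 107)^(-1/3) + 2 + (6*sqrt(318) + 107)^(1/3))/12)*sin(sqrt(3)*x*(-(6*sqrt(318) + 107)^(1/3) + (6*sqrt(318) + 107)^(-1/3))/12) + C2*exp(x*((6*sqrt(318) + 107)^(-1/3) + 2 + (6*sqrt(318) + 107)^(1/3))/12)*cos(sqrt(3)*x*(-(6*sqrt(318) + 107)^(1/3) + (6*sqrt(318) + 107)^(-1/3))/12) + C3*exp(x*(-(6*sqrt(318) + 107)^(1/3) - 1/(6*sqrt(318) + 107)^(1/3) + 1)/6)


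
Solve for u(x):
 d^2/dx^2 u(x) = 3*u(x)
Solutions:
 u(x) = C1*exp(-sqrt(3)*x) + C2*exp(sqrt(3)*x)


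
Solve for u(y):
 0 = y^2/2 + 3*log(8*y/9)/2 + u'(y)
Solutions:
 u(y) = C1 - y^3/6 - 3*y*log(y)/2 - 9*y*log(2)/2 + 3*y/2 + 3*y*log(3)


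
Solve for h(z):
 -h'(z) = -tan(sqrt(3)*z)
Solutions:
 h(z) = C1 - sqrt(3)*log(cos(sqrt(3)*z))/3


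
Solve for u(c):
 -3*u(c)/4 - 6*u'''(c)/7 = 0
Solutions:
 u(c) = C3*exp(-7^(1/3)*c/2) + (C1*sin(sqrt(3)*7^(1/3)*c/4) + C2*cos(sqrt(3)*7^(1/3)*c/4))*exp(7^(1/3)*c/4)


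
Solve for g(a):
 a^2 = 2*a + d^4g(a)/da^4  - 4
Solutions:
 g(a) = C1 + C2*a + C3*a^2 + C4*a^3 + a^6/360 - a^5/60 + a^4/6


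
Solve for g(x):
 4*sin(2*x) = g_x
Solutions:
 g(x) = C1 - 2*cos(2*x)


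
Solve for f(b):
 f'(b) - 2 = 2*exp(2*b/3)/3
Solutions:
 f(b) = C1 + 2*b + exp(2*b/3)


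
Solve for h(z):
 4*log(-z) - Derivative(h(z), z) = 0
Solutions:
 h(z) = C1 + 4*z*log(-z) - 4*z


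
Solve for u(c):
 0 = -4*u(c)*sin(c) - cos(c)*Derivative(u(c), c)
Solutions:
 u(c) = C1*cos(c)^4


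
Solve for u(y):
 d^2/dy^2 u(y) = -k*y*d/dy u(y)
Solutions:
 u(y) = Piecewise((-sqrt(2)*sqrt(pi)*C1*erf(sqrt(2)*sqrt(k)*y/2)/(2*sqrt(k)) - C2, (k > 0) | (k < 0)), (-C1*y - C2, True))


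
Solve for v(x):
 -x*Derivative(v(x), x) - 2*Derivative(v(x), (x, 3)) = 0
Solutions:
 v(x) = C1 + Integral(C2*airyai(-2^(2/3)*x/2) + C3*airybi(-2^(2/3)*x/2), x)


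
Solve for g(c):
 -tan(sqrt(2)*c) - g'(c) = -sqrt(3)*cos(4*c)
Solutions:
 g(c) = C1 + sqrt(2)*log(cos(sqrt(2)*c))/2 + sqrt(3)*sin(4*c)/4


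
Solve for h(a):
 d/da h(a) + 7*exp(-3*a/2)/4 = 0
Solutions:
 h(a) = C1 + 7*exp(-3*a/2)/6


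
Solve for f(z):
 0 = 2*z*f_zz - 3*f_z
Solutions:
 f(z) = C1 + C2*z^(5/2)


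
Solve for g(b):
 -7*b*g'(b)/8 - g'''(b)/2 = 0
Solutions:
 g(b) = C1 + Integral(C2*airyai(-14^(1/3)*b/2) + C3*airybi(-14^(1/3)*b/2), b)


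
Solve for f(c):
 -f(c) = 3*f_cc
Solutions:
 f(c) = C1*sin(sqrt(3)*c/3) + C2*cos(sqrt(3)*c/3)


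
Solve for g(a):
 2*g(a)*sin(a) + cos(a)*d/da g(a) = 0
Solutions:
 g(a) = C1*cos(a)^2


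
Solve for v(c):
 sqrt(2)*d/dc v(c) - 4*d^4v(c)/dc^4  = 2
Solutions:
 v(c) = C1 + C4*exp(sqrt(2)*c/2) + sqrt(2)*c + (C2*sin(sqrt(6)*c/4) + C3*cos(sqrt(6)*c/4))*exp(-sqrt(2)*c/4)


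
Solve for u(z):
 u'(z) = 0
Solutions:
 u(z) = C1


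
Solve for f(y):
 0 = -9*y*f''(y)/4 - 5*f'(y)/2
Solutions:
 f(y) = C1 + C2/y^(1/9)


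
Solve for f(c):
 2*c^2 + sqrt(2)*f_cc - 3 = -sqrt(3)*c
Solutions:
 f(c) = C1 + C2*c - sqrt(2)*c^4/12 - sqrt(6)*c^3/12 + 3*sqrt(2)*c^2/4


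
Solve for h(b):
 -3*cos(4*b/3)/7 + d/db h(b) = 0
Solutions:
 h(b) = C1 + 9*sin(4*b/3)/28


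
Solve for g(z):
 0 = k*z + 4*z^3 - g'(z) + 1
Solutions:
 g(z) = C1 + k*z^2/2 + z^4 + z


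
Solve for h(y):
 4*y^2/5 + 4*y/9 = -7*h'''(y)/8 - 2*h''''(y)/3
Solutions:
 h(y) = C1 + C2*y + C3*y^2 + C4*exp(-21*y/16) - 8*y^5/525 + 244*y^4/6615 - 15616*y^3/138915


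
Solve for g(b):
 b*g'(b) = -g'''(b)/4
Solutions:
 g(b) = C1 + Integral(C2*airyai(-2^(2/3)*b) + C3*airybi(-2^(2/3)*b), b)


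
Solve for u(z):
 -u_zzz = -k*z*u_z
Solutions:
 u(z) = C1 + Integral(C2*airyai(k^(1/3)*z) + C3*airybi(k^(1/3)*z), z)


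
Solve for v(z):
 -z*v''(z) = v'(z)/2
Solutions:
 v(z) = C1 + C2*sqrt(z)


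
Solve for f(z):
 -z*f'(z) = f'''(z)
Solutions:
 f(z) = C1 + Integral(C2*airyai(-z) + C3*airybi(-z), z)


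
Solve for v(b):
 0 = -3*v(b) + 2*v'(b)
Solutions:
 v(b) = C1*exp(3*b/2)


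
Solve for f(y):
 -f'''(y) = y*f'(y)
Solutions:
 f(y) = C1 + Integral(C2*airyai(-y) + C3*airybi(-y), y)


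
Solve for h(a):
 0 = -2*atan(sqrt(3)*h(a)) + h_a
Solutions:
 Integral(1/atan(sqrt(3)*_y), (_y, h(a))) = C1 + 2*a


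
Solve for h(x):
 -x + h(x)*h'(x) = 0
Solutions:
 h(x) = -sqrt(C1 + x^2)
 h(x) = sqrt(C1 + x^2)


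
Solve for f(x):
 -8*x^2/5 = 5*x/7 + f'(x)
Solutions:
 f(x) = C1 - 8*x^3/15 - 5*x^2/14


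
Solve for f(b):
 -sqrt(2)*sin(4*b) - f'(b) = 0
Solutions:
 f(b) = C1 + sqrt(2)*cos(4*b)/4


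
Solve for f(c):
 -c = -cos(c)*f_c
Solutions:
 f(c) = C1 + Integral(c/cos(c), c)


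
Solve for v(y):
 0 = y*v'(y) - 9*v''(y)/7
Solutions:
 v(y) = C1 + C2*erfi(sqrt(14)*y/6)


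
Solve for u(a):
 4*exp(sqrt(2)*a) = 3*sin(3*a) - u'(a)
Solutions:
 u(a) = C1 - 2*sqrt(2)*exp(sqrt(2)*a) - cos(3*a)


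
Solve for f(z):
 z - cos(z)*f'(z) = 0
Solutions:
 f(z) = C1 + Integral(z/cos(z), z)


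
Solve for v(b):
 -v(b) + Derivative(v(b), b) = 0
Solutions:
 v(b) = C1*exp(b)


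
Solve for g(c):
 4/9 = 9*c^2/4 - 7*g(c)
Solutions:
 g(c) = 9*c^2/28 - 4/63


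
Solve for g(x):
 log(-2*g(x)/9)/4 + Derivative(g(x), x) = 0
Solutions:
 4*Integral(1/(log(-_y) - 2*log(3) + log(2)), (_y, g(x))) = C1 - x


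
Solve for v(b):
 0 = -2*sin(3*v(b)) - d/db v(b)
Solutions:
 v(b) = -acos((-C1 - exp(12*b))/(C1 - exp(12*b)))/3 + 2*pi/3
 v(b) = acos((-C1 - exp(12*b))/(C1 - exp(12*b)))/3


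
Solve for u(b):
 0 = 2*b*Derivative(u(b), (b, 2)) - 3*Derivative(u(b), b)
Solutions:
 u(b) = C1 + C2*b^(5/2)


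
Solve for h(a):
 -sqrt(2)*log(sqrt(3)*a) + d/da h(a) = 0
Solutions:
 h(a) = C1 + sqrt(2)*a*log(a) - sqrt(2)*a + sqrt(2)*a*log(3)/2


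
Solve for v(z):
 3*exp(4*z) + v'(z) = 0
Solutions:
 v(z) = C1 - 3*exp(4*z)/4


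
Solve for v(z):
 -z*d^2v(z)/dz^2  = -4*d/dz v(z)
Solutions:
 v(z) = C1 + C2*z^5


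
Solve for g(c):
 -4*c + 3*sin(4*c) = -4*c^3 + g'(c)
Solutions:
 g(c) = C1 + c^4 - 2*c^2 - 3*cos(4*c)/4


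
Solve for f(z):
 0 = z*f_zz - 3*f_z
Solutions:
 f(z) = C1 + C2*z^4


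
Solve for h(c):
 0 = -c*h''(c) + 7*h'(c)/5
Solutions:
 h(c) = C1 + C2*c^(12/5)


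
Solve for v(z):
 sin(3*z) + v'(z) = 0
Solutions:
 v(z) = C1 + cos(3*z)/3


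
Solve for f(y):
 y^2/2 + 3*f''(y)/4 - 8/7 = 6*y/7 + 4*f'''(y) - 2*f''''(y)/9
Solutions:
 f(y) = C1 + C2*y + C3*exp(3*y*(3 - sqrt(138)/4)) + C4*exp(3*y*(sqrt(138)/4 + 3)) - y^4/18 - 188*y^3/189 - 8480*y^2/567


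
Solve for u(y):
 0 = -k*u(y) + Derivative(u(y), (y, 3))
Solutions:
 u(y) = C1*exp(k^(1/3)*y) + C2*exp(k^(1/3)*y*(-1 + sqrt(3)*I)/2) + C3*exp(-k^(1/3)*y*(1 + sqrt(3)*I)/2)


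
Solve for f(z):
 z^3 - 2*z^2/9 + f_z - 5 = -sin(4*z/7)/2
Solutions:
 f(z) = C1 - z^4/4 + 2*z^3/27 + 5*z + 7*cos(4*z/7)/8


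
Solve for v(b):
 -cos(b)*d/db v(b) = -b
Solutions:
 v(b) = C1 + Integral(b/cos(b), b)


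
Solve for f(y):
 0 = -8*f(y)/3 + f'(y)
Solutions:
 f(y) = C1*exp(8*y/3)


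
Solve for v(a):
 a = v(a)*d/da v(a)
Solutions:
 v(a) = -sqrt(C1 + a^2)
 v(a) = sqrt(C1 + a^2)


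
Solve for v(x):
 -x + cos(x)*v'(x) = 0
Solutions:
 v(x) = C1 + Integral(x/cos(x), x)


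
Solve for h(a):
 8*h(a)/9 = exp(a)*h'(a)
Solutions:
 h(a) = C1*exp(-8*exp(-a)/9)


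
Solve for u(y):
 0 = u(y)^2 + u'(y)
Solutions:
 u(y) = 1/(C1 + y)


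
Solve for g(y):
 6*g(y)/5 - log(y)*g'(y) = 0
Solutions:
 g(y) = C1*exp(6*li(y)/5)


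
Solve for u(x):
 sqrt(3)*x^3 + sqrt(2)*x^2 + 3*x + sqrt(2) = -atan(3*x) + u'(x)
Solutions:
 u(x) = C1 + sqrt(3)*x^4/4 + sqrt(2)*x^3/3 + 3*x^2/2 + x*atan(3*x) + sqrt(2)*x - log(9*x^2 + 1)/6


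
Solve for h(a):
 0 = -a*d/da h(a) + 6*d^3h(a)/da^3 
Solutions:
 h(a) = C1 + Integral(C2*airyai(6^(2/3)*a/6) + C3*airybi(6^(2/3)*a/6), a)


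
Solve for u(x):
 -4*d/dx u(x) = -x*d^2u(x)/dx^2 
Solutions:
 u(x) = C1 + C2*x^5


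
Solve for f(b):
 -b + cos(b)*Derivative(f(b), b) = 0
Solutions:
 f(b) = C1 + Integral(b/cos(b), b)


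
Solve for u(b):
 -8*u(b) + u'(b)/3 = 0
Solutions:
 u(b) = C1*exp(24*b)


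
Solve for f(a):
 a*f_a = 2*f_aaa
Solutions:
 f(a) = C1 + Integral(C2*airyai(2^(2/3)*a/2) + C3*airybi(2^(2/3)*a/2), a)


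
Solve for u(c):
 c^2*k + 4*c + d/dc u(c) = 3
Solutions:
 u(c) = C1 - c^3*k/3 - 2*c^2 + 3*c


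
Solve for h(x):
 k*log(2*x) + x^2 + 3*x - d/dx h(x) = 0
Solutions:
 h(x) = C1 + k*x*log(x) - k*x + k*x*log(2) + x^3/3 + 3*x^2/2


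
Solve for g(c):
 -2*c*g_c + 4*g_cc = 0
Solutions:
 g(c) = C1 + C2*erfi(c/2)


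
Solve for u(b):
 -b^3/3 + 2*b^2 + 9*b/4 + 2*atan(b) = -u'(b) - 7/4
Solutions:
 u(b) = C1 + b^4/12 - 2*b^3/3 - 9*b^2/8 - 2*b*atan(b) - 7*b/4 + log(b^2 + 1)


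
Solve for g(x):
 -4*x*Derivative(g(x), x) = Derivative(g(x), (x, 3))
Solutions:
 g(x) = C1 + Integral(C2*airyai(-2^(2/3)*x) + C3*airybi(-2^(2/3)*x), x)


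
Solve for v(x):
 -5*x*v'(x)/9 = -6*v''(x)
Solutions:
 v(x) = C1 + C2*erfi(sqrt(15)*x/18)


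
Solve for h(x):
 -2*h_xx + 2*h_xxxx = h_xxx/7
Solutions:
 h(x) = C1 + C2*x + C3*exp(x*(1 - sqrt(785))/28) + C4*exp(x*(1 + sqrt(785))/28)


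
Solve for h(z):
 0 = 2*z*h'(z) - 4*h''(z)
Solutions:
 h(z) = C1 + C2*erfi(z/2)


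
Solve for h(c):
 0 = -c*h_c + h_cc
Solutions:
 h(c) = C1 + C2*erfi(sqrt(2)*c/2)


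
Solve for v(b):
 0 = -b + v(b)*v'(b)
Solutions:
 v(b) = -sqrt(C1 + b^2)
 v(b) = sqrt(C1 + b^2)


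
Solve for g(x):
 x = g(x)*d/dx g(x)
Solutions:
 g(x) = -sqrt(C1 + x^2)
 g(x) = sqrt(C1 + x^2)


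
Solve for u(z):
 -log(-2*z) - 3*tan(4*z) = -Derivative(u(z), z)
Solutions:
 u(z) = C1 + z*log(-z) - z + z*log(2) - 3*log(cos(4*z))/4


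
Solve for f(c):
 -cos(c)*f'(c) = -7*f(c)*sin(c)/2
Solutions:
 f(c) = C1/cos(c)^(7/2)


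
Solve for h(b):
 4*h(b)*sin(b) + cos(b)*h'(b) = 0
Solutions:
 h(b) = C1*cos(b)^4


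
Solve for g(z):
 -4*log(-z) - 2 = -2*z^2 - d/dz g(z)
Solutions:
 g(z) = C1 - 2*z^3/3 + 4*z*log(-z) - 2*z


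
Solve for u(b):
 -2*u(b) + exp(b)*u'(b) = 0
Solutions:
 u(b) = C1*exp(-2*exp(-b))


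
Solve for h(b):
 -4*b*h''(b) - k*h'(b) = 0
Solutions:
 h(b) = C1 + b^(1 - re(k)/4)*(C2*sin(log(b)*Abs(im(k))/4) + C3*cos(log(b)*im(k)/4))


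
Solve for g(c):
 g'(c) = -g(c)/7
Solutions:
 g(c) = C1*exp(-c/7)


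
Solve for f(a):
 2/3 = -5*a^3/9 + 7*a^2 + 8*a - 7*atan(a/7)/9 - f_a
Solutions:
 f(a) = C1 - 5*a^4/36 + 7*a^3/3 + 4*a^2 - 7*a*atan(a/7)/9 - 2*a/3 + 49*log(a^2 + 49)/18


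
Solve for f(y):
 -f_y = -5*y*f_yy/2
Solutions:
 f(y) = C1 + C2*y^(7/5)


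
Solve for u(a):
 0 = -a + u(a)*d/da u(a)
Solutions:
 u(a) = -sqrt(C1 + a^2)
 u(a) = sqrt(C1 + a^2)


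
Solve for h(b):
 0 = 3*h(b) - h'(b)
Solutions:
 h(b) = C1*exp(3*b)


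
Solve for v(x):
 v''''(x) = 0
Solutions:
 v(x) = C1 + C2*x + C3*x^2 + C4*x^3


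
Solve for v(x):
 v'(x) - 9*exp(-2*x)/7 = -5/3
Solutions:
 v(x) = C1 - 5*x/3 - 9*exp(-2*x)/14


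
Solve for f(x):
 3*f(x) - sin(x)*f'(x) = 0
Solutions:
 f(x) = C1*(cos(x) - 1)^(3/2)/(cos(x) + 1)^(3/2)


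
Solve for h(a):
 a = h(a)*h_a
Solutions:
 h(a) = -sqrt(C1 + a^2)
 h(a) = sqrt(C1 + a^2)


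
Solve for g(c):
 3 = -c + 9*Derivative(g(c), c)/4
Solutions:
 g(c) = C1 + 2*c^2/9 + 4*c/3


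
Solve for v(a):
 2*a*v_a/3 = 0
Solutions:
 v(a) = C1


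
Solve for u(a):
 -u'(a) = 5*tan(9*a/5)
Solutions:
 u(a) = C1 + 25*log(cos(9*a/5))/9


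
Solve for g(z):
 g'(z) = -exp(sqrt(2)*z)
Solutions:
 g(z) = C1 - sqrt(2)*exp(sqrt(2)*z)/2


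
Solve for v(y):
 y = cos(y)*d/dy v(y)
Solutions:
 v(y) = C1 + Integral(y/cos(y), y)


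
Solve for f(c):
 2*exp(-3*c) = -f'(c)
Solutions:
 f(c) = C1 + 2*exp(-3*c)/3


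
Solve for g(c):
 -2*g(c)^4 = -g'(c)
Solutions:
 g(c) = (-1/(C1 + 6*c))^(1/3)
 g(c) = (-1/(C1 + 2*c))^(1/3)*(-3^(2/3) - 3*3^(1/6)*I)/6
 g(c) = (-1/(C1 + 2*c))^(1/3)*(-3^(2/3) + 3*3^(1/6)*I)/6


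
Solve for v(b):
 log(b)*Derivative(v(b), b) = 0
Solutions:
 v(b) = C1


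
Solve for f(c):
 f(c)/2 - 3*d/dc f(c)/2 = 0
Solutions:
 f(c) = C1*exp(c/3)


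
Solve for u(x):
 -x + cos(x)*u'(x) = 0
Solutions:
 u(x) = C1 + Integral(x/cos(x), x)


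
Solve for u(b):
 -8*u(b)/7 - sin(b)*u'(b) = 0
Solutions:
 u(b) = C1*(cos(b) + 1)^(4/7)/(cos(b) - 1)^(4/7)


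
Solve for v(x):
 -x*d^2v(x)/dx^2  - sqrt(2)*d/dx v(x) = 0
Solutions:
 v(x) = C1 + C2*x^(1 - sqrt(2))


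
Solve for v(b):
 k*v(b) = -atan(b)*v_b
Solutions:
 v(b) = C1*exp(-k*Integral(1/atan(b), b))


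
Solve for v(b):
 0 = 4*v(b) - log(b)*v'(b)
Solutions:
 v(b) = C1*exp(4*li(b))


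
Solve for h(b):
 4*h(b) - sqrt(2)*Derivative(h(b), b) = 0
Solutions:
 h(b) = C1*exp(2*sqrt(2)*b)


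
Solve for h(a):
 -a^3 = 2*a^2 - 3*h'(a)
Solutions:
 h(a) = C1 + a^4/12 + 2*a^3/9


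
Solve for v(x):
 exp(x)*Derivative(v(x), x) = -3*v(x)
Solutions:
 v(x) = C1*exp(3*exp(-x))


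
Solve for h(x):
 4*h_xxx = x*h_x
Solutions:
 h(x) = C1 + Integral(C2*airyai(2^(1/3)*x/2) + C3*airybi(2^(1/3)*x/2), x)


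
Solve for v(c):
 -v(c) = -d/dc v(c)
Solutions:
 v(c) = C1*exp(c)


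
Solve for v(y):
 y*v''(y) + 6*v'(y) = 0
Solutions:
 v(y) = C1 + C2/y^5


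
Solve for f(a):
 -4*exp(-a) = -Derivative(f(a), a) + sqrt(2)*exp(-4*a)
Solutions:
 f(a) = C1 - 4*exp(-a) - sqrt(2)*exp(-4*a)/4


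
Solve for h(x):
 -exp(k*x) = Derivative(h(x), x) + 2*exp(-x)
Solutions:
 h(x) = C1 + 2*exp(-x) - exp(k*x)/k


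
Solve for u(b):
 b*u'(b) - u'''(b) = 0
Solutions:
 u(b) = C1 + Integral(C2*airyai(b) + C3*airybi(b), b)


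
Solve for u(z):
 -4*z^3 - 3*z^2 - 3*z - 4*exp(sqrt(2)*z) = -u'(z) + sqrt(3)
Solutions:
 u(z) = C1 + z^4 + z^3 + 3*z^2/2 + sqrt(3)*z + 2*sqrt(2)*exp(sqrt(2)*z)


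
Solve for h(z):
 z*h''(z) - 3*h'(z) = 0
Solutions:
 h(z) = C1 + C2*z^4


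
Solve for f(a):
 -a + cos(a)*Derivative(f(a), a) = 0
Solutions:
 f(a) = C1 + Integral(a/cos(a), a)


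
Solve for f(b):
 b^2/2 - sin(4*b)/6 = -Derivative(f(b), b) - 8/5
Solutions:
 f(b) = C1 - b^3/6 - 8*b/5 - cos(4*b)/24


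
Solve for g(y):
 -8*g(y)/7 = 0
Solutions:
 g(y) = 0


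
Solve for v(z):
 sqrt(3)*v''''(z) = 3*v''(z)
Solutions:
 v(z) = C1 + C2*z + C3*exp(-3^(1/4)*z) + C4*exp(3^(1/4)*z)


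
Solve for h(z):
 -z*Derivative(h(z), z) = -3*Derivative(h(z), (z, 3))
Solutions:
 h(z) = C1 + Integral(C2*airyai(3^(2/3)*z/3) + C3*airybi(3^(2/3)*z/3), z)


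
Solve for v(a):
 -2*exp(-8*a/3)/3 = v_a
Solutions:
 v(a) = C1 + exp(-8*a/3)/4


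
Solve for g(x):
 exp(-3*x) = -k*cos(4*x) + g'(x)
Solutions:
 g(x) = C1 + k*sin(4*x)/4 - exp(-3*x)/3


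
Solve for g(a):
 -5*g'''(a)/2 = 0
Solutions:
 g(a) = C1 + C2*a + C3*a^2


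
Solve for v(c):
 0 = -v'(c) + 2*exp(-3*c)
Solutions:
 v(c) = C1 - 2*exp(-3*c)/3


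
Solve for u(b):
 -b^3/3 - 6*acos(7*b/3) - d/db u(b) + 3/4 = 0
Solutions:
 u(b) = C1 - b^4/12 - 6*b*acos(7*b/3) + 3*b/4 + 6*sqrt(9 - 49*b^2)/7


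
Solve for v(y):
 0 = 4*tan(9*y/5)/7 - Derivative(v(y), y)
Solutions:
 v(y) = C1 - 20*log(cos(9*y/5))/63


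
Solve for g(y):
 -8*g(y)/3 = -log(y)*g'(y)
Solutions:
 g(y) = C1*exp(8*li(y)/3)


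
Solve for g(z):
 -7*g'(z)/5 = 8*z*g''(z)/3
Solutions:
 g(z) = C1 + C2*z^(19/40)


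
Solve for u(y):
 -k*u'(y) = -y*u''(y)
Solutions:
 u(y) = C1 + y^(re(k) + 1)*(C2*sin(log(y)*Abs(im(k))) + C3*cos(log(y)*im(k)))


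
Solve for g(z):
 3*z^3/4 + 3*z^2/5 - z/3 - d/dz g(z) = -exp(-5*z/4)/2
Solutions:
 g(z) = C1 + 3*z^4/16 + z^3/5 - z^2/6 - 2*exp(-5*z/4)/5


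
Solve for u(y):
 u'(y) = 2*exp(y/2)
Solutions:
 u(y) = C1 + 4*exp(y/2)


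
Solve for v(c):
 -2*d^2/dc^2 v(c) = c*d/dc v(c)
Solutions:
 v(c) = C1 + C2*erf(c/2)


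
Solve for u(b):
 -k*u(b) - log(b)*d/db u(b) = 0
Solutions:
 u(b) = C1*exp(-k*li(b))


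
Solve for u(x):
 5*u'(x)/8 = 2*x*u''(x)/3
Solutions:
 u(x) = C1 + C2*x^(31/16)


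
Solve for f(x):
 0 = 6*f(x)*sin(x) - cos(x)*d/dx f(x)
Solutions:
 f(x) = C1/cos(x)^6


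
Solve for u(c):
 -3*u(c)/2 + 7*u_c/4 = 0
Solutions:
 u(c) = C1*exp(6*c/7)


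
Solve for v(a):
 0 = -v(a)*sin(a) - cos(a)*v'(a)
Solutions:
 v(a) = C1*cos(a)


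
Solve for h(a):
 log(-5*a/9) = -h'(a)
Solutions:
 h(a) = C1 - a*log(-a) + a*(-log(5) + 1 + 2*log(3))


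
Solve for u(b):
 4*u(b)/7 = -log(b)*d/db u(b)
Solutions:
 u(b) = C1*exp(-4*li(b)/7)


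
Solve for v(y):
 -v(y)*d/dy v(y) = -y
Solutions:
 v(y) = -sqrt(C1 + y^2)
 v(y) = sqrt(C1 + y^2)


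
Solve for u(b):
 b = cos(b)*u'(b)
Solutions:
 u(b) = C1 + Integral(b/cos(b), b)


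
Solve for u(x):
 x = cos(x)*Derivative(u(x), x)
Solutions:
 u(x) = C1 + Integral(x/cos(x), x)


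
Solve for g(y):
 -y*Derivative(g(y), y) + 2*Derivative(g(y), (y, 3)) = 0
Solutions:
 g(y) = C1 + Integral(C2*airyai(2^(2/3)*y/2) + C3*airybi(2^(2/3)*y/2), y)


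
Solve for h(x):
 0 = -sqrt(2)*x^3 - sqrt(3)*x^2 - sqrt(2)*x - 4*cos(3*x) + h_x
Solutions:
 h(x) = C1 + sqrt(2)*x^4/4 + sqrt(3)*x^3/3 + sqrt(2)*x^2/2 + 4*sin(3*x)/3


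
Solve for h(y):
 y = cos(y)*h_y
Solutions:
 h(y) = C1 + Integral(y/cos(y), y)


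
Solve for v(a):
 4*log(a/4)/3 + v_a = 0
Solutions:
 v(a) = C1 - 4*a*log(a)/3 + 4*a/3 + 8*a*log(2)/3


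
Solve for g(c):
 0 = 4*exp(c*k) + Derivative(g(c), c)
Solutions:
 g(c) = C1 - 4*exp(c*k)/k


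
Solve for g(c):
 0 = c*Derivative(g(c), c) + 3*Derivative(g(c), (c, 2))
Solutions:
 g(c) = C1 + C2*erf(sqrt(6)*c/6)


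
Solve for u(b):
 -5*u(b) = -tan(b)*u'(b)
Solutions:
 u(b) = C1*sin(b)^5


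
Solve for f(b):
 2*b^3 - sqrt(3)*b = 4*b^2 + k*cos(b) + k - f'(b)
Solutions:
 f(b) = C1 - b^4/2 + 4*b^3/3 + sqrt(3)*b^2/2 + b*k + k*sin(b)


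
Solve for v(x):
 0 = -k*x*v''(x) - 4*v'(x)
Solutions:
 v(x) = C1 + x^(((re(k) - 4)*re(k) + im(k)^2)/(re(k)^2 + im(k)^2))*(C2*sin(4*log(x)*Abs(im(k))/(re(k)^2 + im(k)^2)) + C3*cos(4*log(x)*im(k)/(re(k)^2 + im(k)^2)))


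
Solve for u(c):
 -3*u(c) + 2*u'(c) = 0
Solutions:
 u(c) = C1*exp(3*c/2)


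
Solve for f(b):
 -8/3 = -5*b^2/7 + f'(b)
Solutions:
 f(b) = C1 + 5*b^3/21 - 8*b/3


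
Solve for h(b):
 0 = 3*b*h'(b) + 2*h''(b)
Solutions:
 h(b) = C1 + C2*erf(sqrt(3)*b/2)


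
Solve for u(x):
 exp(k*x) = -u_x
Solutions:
 u(x) = C1 - exp(k*x)/k
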